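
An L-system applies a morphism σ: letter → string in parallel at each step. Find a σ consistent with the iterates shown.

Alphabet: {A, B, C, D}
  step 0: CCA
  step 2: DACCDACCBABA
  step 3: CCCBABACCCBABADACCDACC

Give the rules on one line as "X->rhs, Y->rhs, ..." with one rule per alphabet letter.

A->CC, B->DA, C->BA, D->C

  step 2 ⇒ step 3: DACCDACCBABA ⇒ C·CC·BA·BA·C·CC·BA·BA·DA·CC·DA·CC
    A ↦ CC
    B ↦ DA
    C ↦ BA
    D ↦ C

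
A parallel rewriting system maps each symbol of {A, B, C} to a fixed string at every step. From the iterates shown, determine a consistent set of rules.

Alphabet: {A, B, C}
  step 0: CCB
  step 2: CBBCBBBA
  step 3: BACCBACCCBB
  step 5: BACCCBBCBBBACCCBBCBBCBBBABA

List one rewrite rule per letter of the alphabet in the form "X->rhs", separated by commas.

  step 2 ⇒ step 3: CBBCBBBA ⇒ BA·C·C·BA·C·C·C·BB
    A ↦ BB
    B ↦ C
    C ↦ BA

A->BB, B->C, C->BA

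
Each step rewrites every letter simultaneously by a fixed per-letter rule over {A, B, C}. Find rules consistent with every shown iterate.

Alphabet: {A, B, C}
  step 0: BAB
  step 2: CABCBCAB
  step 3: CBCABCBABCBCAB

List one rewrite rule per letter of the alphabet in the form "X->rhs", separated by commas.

  step 2 ⇒ step 3: CABCBCAB ⇒ CB·C·AB·CB·AB·CB·C·AB
    A ↦ C
    B ↦ AB
    C ↦ CB

A->C, B->AB, C->CB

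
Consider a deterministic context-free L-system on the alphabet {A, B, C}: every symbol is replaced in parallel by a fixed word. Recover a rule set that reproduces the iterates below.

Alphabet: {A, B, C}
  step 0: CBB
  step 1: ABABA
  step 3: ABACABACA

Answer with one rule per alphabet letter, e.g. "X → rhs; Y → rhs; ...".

  step 0 ⇒ step 1: CBB ⇒ A·BA·BA
    B ↦ BA
    C ↦ A
    A ↦ C  (constrained at step 1)

A->C, B->BA, C->A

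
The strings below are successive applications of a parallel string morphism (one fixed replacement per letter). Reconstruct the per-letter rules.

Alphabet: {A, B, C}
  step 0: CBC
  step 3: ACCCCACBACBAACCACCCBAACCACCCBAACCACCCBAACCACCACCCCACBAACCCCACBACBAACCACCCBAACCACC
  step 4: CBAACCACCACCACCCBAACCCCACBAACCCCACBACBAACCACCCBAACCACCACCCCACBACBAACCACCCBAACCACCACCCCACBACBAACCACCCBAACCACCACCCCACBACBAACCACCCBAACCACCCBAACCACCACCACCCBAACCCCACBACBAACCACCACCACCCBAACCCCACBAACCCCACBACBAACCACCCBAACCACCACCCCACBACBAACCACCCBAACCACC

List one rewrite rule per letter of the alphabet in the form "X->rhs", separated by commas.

A->CBA, B->CCA, C->ACC

  step 3 ⇒ step 4: ACCCCACBACBAACCACCCBAACCACCCBAACCACCCBAACCACCACCCCACBAACCCCACBACBAACCACCCBAACCACC ⇒ CBA·ACC·ACC·ACC·ACC·CBA·ACC·CCA·CBA·ACC·CCA·CBA·CBA·ACC·ACC·CBA·ACC·ACC·ACC·CCA·CBA·CBA·ACC·ACC·CBA·ACC·ACC·ACC·CCA·CBA·CBA·ACC·ACC·CBA·ACC·ACC·ACC·CCA·CBA·CBA·ACC·ACC·CBA·ACC·ACC·CBA·ACC·ACC·ACC·ACC·CBA·ACC·CCA·CBA·CBA·ACC·ACC·ACC·ACC·CBA·ACC·CCA·CBA·ACC·CCA·CBA·CBA·ACC·ACC·CBA·ACC·ACC·ACC·CCA·CBA·CBA·ACC·ACC·CBA·ACC·ACC
    A ↦ CBA
    B ↦ CCA
    C ↦ ACC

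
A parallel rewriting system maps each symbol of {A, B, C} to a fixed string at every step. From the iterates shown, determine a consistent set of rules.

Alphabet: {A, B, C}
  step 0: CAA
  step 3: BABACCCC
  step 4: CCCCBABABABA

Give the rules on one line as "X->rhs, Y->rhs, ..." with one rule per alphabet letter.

A->C, B->C, C->BA

  step 3 ⇒ step 4: BABACCCC ⇒ C·C·C·C·BA·BA·BA·BA
    A ↦ C
    B ↦ C
    C ↦ BA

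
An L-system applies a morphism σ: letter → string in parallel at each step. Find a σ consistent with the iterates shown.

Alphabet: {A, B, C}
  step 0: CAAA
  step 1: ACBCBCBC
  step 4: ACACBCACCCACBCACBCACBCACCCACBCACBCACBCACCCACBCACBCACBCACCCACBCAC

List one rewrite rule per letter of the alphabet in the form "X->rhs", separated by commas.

  step 0 ⇒ step 1: CAAA ⇒ AC·BC·BC·BC
    A ↦ BC
    C ↦ AC
    B ↦ CC  (constrained at step 1)

A->BC, B->CC, C->AC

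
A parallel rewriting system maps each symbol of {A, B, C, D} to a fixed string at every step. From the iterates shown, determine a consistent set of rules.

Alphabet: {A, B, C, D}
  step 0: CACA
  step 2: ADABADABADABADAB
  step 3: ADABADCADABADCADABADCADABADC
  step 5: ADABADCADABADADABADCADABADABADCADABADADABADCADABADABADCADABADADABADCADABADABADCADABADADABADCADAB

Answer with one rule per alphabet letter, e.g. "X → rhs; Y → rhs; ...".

  step 2 ⇒ step 3: ADABADABADABADAB ⇒ AD·AB·AD·C·AD·AB·AD·C·AD·AB·AD·C·AD·AB·AD·C
    A ↦ AD
    B ↦ C
    D ↦ AB
    C ↦ AD  (constrained at step 0)

A->AD, B->C, C->AD, D->AB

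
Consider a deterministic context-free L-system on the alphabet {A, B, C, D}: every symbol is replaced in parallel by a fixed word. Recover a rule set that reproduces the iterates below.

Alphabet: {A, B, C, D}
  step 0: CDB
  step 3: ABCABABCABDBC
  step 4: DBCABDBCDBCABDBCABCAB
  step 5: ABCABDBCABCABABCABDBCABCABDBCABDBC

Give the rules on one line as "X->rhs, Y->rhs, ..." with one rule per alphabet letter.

  step 4 ⇒ step 5: DBCABDBCDBCABDBCABCAB ⇒ A·BC·AB·D·BC·A·BC·AB·A·BC·AB·D·BC·A·BC·AB·D·BC·AB·D·BC
    A ↦ D
    B ↦ BC
    C ↦ AB
    D ↦ A

A->D, B->BC, C->AB, D->A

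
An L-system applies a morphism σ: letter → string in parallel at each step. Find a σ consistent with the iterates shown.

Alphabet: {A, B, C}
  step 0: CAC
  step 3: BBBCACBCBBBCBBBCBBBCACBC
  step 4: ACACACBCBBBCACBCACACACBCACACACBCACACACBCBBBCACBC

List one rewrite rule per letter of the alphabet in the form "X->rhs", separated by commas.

A->BB, B->AC, C->BC

  step 3 ⇒ step 4: BBBCACBCBBBCBBBCBBBCACBC ⇒ AC·AC·AC·BC·BB·BC·AC·BC·AC·AC·AC·BC·AC·AC·AC·BC·AC·AC·AC·BC·BB·BC·AC·BC
    A ↦ BB
    B ↦ AC
    C ↦ BC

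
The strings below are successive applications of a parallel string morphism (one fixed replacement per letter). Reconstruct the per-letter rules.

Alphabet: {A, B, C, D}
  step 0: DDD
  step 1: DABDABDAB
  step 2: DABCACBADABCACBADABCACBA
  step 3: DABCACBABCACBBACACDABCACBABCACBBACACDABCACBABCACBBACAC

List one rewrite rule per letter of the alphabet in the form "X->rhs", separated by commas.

  step 2 ⇒ step 3: DABCACBADABCACBADABCACBA ⇒ DAB·CAC·BA·B·CAC·B·BA·CAC·DAB·CAC·BA·B·CAC·B·BA·CAC·DAB·CAC·BA·B·CAC·B·BA·CAC
    A ↦ CAC
    B ↦ BA
    C ↦ B
    D ↦ DAB

A->CAC, B->BA, C->B, D->DAB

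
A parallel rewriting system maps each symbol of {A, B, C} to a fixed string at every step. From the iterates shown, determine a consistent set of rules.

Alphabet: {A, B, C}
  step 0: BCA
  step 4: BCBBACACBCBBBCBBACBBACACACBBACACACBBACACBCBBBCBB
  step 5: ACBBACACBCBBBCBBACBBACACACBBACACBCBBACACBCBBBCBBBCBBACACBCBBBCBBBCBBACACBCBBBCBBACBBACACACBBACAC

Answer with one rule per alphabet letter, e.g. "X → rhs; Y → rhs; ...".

A->BC, B->AC, C->BB

  step 4 ⇒ step 5: BCBBACACBCBBBCBBACBBACACACBBACACACBBACACBCBBBCBB ⇒ AC·BB·AC·AC·BC·BB·BC·BB·AC·BB·AC·AC·AC·BB·AC·AC·BC·BB·AC·AC·BC·BB·BC·BB·BC·BB·AC·AC·BC·BB·BC·BB·BC·BB·AC·AC·BC·BB·BC·BB·AC·BB·AC·AC·AC·BB·AC·AC
    A ↦ BC
    B ↦ AC
    C ↦ BB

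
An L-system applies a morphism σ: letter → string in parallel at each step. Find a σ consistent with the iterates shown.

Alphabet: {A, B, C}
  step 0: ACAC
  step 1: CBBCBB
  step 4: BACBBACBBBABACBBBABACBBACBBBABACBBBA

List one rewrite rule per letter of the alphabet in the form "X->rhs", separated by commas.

A->CB, B->BA, C->B

  step 0 ⇒ step 1: ACAC ⇒ CB·B·CB·B
    A ↦ CB
    C ↦ B
    B ↦ BA  (constrained at step 1)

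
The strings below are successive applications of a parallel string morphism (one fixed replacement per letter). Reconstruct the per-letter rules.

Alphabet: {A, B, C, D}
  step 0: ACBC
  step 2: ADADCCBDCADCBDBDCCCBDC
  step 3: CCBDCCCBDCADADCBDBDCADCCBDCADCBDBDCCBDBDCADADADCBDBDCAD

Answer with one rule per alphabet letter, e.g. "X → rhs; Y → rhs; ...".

A->CC, B->CBD, C->AD, D->BDC

  step 2 ⇒ step 3: ADADCCBDCADCBDBDCCCBDC ⇒ CC·BDC·CC·BDC·AD·AD·CBD·BDC·AD·CC·BDC·AD·CBD·BDC·CBD·BDC·AD·AD·AD·CBD·BDC·AD
    A ↦ CC
    B ↦ CBD
    C ↦ AD
    D ↦ BDC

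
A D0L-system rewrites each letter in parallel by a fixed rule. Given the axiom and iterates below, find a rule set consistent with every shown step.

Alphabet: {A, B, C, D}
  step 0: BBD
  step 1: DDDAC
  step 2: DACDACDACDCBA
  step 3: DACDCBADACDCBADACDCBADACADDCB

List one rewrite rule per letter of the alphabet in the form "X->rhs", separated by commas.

  step 2 ⇒ step 3: DACDACDACDCBA ⇒ DAC·DCB·A·DAC·DCB·A·DAC·DCB·A·DAC·A·D·DCB
    A ↦ DCB
    B ↦ D
    C ↦ A
    D ↦ DAC

A->DCB, B->D, C->A, D->DAC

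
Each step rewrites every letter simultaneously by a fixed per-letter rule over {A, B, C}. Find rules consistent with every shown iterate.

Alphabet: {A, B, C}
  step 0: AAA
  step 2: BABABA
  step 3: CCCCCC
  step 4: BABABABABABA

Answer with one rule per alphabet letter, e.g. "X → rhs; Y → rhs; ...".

A->C, B->C, C->BA

  step 3 ⇒ step 4: CCCCCC ⇒ BA·BA·BA·BA·BA·BA
    C ↦ BA
  step 2 ⇒ step 3: BABABA ⇒ C·C·C·C·C·C
    A ↦ C
  step 2 ⇒ step 3: BABABA ⇒ C·C·C·C·C·C
    B ↦ C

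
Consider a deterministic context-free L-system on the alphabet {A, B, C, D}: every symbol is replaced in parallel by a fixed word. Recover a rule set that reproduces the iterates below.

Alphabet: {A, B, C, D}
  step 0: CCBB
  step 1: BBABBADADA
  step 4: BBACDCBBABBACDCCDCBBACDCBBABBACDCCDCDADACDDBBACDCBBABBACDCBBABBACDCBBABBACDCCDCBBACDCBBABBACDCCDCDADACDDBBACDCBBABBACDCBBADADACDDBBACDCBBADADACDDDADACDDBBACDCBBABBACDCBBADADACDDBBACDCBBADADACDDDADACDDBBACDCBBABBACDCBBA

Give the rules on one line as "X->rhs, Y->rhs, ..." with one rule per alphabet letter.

A->CDD, B->DA, C->BBA, D->CDC

  step 0 ⇒ step 1: CCBB ⇒ BBA·BBA·DA·DA
    B ↦ DA
    C ↦ BBA
    A ↦ CDD  (constrained at step 1)
    D ↦ CDC  (constrained at step 1)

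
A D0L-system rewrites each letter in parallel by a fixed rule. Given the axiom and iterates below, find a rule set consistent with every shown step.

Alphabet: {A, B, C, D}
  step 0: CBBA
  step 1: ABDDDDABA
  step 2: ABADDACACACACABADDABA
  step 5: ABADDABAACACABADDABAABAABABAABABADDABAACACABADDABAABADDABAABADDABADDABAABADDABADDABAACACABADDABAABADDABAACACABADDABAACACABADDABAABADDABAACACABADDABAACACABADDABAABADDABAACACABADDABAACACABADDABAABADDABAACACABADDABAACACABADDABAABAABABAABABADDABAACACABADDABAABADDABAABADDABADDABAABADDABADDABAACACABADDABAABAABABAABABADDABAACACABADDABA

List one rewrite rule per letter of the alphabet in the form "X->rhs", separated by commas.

  step 1 ⇒ step 2: ABDDDDABA ⇒ ABA·DD·AC·AC·AC·AC·ABA·DD·ABA
    A ↦ ABA
    B ↦ DD
    D ↦ AC
  step 0 ⇒ step 1: CBBA ⇒ AB·DD·DD·ABA
    C ↦ AB

A->ABA, B->DD, C->AB, D->AC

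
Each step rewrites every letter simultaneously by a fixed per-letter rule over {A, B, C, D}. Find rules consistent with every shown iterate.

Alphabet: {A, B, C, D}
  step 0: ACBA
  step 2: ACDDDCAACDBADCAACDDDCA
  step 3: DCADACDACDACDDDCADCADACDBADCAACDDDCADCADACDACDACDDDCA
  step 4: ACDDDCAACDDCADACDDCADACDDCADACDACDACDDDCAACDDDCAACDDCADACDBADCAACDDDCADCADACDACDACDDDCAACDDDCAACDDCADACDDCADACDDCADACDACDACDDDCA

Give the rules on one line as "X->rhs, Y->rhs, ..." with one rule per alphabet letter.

  step 3 ⇒ step 4: DCADACDACDACDDDCADCADACDBADCAACDDDCADCADACDACDACDDDCA ⇒ ACD·D·DCA·ACD·DCA·D·ACD·DCA·D·ACD·DCA·D·ACD·ACD·ACD·D·DCA·ACD·D·DCA·ACD·DCA·D·ACD·BA·DCA·ACD·D·DCA·DCA·D·ACD·ACD·ACD·D·DCA·ACD·D·DCA·ACD·DCA·D·ACD·DCA·D·ACD·DCA·D·ACD·ACD·ACD·D·DCA
    A ↦ DCA
    B ↦ BA
    C ↦ D
    D ↦ ACD

A->DCA, B->BA, C->D, D->ACD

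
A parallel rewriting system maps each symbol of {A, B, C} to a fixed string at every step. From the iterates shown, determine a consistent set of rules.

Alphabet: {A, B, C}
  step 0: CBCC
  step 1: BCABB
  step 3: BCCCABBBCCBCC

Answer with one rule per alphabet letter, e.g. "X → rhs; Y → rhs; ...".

  step 0 ⇒ step 1: CBCC ⇒ B·CA·B·B
    B ↦ CA
    C ↦ B
    A ↦ CC  (constrained at step 1)

A->CC, B->CA, C->B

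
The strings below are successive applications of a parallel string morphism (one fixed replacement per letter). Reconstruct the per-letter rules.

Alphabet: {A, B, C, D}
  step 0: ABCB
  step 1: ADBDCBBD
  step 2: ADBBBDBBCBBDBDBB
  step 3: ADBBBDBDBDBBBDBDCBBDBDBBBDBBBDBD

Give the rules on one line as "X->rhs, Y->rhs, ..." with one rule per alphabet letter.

A->AD, B->BD, C->CB, D->BB

  step 2 ⇒ step 3: ADBBBDBBCBBDBDBB ⇒ AD·BB·BD·BD·BD·BB·BD·BD·CB·BD·BD·BB·BD·BB·BD·BD
    A ↦ AD
    B ↦ BD
    C ↦ CB
    D ↦ BB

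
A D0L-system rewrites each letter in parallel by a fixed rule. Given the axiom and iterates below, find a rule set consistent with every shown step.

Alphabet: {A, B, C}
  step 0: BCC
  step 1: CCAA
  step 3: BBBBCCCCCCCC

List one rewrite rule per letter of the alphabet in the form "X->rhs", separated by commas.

  step 0 ⇒ step 1: BCC ⇒ CC·A·A
    B ↦ CC
    C ↦ A
    A ↦ BB  (constrained at step 1)

A->BB, B->CC, C->A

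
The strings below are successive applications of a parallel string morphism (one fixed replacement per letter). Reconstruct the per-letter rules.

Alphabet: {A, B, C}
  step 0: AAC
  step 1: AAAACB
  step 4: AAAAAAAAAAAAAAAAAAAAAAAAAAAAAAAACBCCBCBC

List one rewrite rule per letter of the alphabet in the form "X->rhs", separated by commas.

A->AA, B->C, C->CB

  step 0 ⇒ step 1: AAC ⇒ AA·AA·CB
    A ↦ AA
    C ↦ CB
    B ↦ C  (constrained at step 1)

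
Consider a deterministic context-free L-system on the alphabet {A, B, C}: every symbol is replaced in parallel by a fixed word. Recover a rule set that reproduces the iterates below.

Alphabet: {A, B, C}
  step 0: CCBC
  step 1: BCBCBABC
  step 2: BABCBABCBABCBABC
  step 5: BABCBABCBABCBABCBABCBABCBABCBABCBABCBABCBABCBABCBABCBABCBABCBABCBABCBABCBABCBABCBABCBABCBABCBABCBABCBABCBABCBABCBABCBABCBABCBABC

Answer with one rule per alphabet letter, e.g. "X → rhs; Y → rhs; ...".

  step 1 ⇒ step 2: BCBCBABC ⇒ BA·BC·BA·BC·BA·BC·BA·BC
    A ↦ BC
    B ↦ BA
    C ↦ BC

A->BC, B->BA, C->BC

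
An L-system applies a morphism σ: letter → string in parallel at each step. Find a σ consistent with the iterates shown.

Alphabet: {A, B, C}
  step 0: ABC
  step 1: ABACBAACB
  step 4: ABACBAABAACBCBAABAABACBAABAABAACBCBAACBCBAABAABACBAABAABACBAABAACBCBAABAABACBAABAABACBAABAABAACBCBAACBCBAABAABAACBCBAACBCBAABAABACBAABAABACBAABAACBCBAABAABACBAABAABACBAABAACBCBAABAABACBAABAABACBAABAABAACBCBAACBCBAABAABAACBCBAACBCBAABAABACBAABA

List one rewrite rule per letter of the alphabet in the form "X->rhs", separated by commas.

  step 0 ⇒ step 1: ABC ⇒ ABA·CBA·ACB
    A ↦ ABA
    B ↦ CBA
    C ↦ ACB

A->ABA, B->CBA, C->ACB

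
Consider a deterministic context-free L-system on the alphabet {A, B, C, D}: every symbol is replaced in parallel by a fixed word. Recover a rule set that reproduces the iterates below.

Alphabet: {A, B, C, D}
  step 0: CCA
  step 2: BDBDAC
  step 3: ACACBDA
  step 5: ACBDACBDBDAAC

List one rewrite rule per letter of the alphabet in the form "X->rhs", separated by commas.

  step 2 ⇒ step 3: BDBDAC ⇒ A·C·A·C·BD·A
    A ↦ BD
    B ↦ A
    C ↦ A
    D ↦ C

A->BD, B->A, C->A, D->C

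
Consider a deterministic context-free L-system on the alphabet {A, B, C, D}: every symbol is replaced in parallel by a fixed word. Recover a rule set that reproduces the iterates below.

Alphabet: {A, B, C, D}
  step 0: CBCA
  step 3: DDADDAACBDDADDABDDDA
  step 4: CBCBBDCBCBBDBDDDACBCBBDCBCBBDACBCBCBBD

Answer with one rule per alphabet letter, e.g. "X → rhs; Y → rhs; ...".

A->BD, B->A, C->DD, D->CB

  step 3 ⇒ step 4: DDADDAACBDDADDABDDDA ⇒ CB·CB·BD·CB·CB·BD·BD·DD·A·CB·CB·BD·CB·CB·BD·A·CB·CB·CB·BD
    A ↦ BD
    B ↦ A
    C ↦ DD
    D ↦ CB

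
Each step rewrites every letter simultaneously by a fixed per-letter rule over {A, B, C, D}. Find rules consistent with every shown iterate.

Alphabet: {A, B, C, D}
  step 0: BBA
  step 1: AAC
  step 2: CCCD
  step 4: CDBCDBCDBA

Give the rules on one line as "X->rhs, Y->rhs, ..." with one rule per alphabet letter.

  step 1 ⇒ step 2: AAC ⇒ C·C·CD
    A ↦ C
    C ↦ CD
  step 0 ⇒ step 1: BBA ⇒ A·A·C
    B ↦ A
    D ↦ B  (constrained at step 2)

A->C, B->A, C->CD, D->B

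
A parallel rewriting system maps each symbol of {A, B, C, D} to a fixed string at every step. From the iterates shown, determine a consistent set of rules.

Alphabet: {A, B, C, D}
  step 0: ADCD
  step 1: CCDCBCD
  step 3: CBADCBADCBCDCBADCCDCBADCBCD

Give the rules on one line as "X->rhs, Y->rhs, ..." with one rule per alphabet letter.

  step 0 ⇒ step 1: ADCD ⇒ C·CD·CB·CD
    A ↦ C
    C ↦ CB
    D ↦ CD
    B ↦ AD  (constrained at step 1)

A->C, B->AD, C->CB, D->CD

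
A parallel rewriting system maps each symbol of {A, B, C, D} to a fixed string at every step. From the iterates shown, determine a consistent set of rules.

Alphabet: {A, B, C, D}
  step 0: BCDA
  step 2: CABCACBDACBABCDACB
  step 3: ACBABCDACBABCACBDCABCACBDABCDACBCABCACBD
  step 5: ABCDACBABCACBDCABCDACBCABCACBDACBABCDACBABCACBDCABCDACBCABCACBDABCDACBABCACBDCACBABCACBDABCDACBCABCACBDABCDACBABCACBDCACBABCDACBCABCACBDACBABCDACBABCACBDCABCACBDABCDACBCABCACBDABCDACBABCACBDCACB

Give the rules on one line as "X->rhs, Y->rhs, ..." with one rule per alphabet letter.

  step 2 ⇒ step 3: CABCACBDACBABCDACB ⇒ ACB·ABC·D·ACB·ABC·ACB·D·C·ABC·ACB·D·ABC·D·ACB·C·ABC·ACB·D
    A ↦ ABC
    B ↦ D
    C ↦ ACB
    D ↦ C

A->ABC, B->D, C->ACB, D->C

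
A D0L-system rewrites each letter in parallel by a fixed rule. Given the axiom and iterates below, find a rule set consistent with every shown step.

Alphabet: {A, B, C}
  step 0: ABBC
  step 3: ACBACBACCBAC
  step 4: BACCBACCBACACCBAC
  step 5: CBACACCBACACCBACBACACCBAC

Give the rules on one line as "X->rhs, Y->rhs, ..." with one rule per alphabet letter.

A->B, B->C, C->AC

  step 4 ⇒ step 5: BACCBACCBACACCBAC ⇒ C·B·AC·AC·C·B·AC·AC·C·B·AC·B·AC·AC·C·B·AC
    A ↦ B
    B ↦ C
    C ↦ AC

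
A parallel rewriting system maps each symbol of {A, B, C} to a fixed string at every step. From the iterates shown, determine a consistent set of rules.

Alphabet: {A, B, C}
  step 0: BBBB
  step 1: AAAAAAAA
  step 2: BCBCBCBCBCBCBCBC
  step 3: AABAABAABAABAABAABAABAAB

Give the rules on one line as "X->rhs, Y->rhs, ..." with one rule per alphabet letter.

A->BC, B->AA, C->B

  step 2 ⇒ step 3: BCBCBCBCBCBCBCBC ⇒ AA·B·AA·B·AA·B·AA·B·AA·B·AA·B·AA·B·AA·B
    B ↦ AA
    C ↦ B
  step 1 ⇒ step 2: AAAAAAAA ⇒ BC·BC·BC·BC·BC·BC·BC·BC
    A ↦ BC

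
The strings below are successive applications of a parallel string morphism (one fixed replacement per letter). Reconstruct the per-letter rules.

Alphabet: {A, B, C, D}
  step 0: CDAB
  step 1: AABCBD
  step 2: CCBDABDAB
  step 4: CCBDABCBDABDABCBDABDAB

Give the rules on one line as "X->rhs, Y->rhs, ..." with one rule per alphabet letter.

  step 1 ⇒ step 2: AABCBD ⇒ C·C·BD·A·BD·AB
    A ↦ C
    B ↦ BD
    C ↦ A
    D ↦ AB

A->C, B->BD, C->A, D->AB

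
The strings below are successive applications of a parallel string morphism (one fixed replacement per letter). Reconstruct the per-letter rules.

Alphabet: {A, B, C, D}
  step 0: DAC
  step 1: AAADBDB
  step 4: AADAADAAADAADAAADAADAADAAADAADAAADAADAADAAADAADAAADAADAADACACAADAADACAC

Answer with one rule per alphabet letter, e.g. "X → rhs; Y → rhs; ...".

  step 0 ⇒ step 1: DAC ⇒ A·AAD·BDB
    A ↦ AAD
    C ↦ BDB
    D ↦ A
    B ↦ C  (constrained at step 1)

A->AAD, B->C, C->BDB, D->A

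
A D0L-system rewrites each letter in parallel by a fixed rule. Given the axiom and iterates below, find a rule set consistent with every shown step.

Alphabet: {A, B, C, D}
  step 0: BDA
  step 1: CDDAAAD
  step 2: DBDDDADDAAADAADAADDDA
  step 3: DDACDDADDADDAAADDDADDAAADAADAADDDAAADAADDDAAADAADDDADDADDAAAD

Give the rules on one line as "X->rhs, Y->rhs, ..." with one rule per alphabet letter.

A->AAD, B->C, C->DBD, D->DDA

  step 2 ⇒ step 3: DBDDDADDAAADAADAADDDA ⇒ DDA·C·DDA·DDA·DDA·AAD·DDA·DDA·AAD·AAD·AAD·DDA·AAD·AAD·DDA·AAD·AAD·DDA·DDA·DDA·AAD
    A ↦ AAD
    B ↦ C
    D ↦ DDA
  step 1 ⇒ step 2: CDDAAAD ⇒ DBD·DDA·DDA·AAD·AAD·AAD·DDA
    C ↦ DBD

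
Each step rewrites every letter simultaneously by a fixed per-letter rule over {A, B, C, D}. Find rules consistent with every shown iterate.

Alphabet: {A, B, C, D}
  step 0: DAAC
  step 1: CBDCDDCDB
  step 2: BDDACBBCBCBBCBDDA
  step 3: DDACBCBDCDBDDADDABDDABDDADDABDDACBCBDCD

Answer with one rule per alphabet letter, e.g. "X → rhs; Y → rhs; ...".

  step 2 ⇒ step 3: BDDACBBCBCBBCBDDA ⇒ DDA·CB·CB·DCD·B·DDA·DDA·B·DDA·B·DDA·DDA·B·DDA·CB·CB·DCD
    A ↦ DCD
    B ↦ DDA
    C ↦ B
    D ↦ CB

A->DCD, B->DDA, C->B, D->CB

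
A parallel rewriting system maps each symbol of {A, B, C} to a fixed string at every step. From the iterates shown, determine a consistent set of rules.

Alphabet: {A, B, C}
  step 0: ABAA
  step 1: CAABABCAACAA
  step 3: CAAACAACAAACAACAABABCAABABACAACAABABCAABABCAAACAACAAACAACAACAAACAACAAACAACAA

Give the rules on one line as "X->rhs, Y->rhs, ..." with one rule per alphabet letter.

  step 0 ⇒ step 1: ABAA ⇒ CAA·BAB·CAA·CAA
    A ↦ CAA
    B ↦ BAB
    C ↦ A  (constrained at step 1)

A->CAA, B->BAB, C->A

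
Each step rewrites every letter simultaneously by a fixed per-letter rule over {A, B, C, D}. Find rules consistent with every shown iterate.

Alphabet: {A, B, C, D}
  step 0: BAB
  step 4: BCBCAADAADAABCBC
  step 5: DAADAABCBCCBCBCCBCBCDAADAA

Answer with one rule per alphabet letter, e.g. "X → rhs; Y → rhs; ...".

A->BC, B->D, C->AA, D->C

  step 4 ⇒ step 5: BCBCAADAADAABCBC ⇒ D·AA·D·AA·BC·BC·C·BC·BC·C·BC·BC·D·AA·D·AA
    A ↦ BC
    B ↦ D
    C ↦ AA
    D ↦ C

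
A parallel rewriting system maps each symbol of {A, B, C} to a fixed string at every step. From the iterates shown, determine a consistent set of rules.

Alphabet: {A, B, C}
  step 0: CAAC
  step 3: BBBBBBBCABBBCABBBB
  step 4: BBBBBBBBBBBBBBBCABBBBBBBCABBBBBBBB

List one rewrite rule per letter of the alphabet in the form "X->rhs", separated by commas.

A->CA, B->BB, C->B

  step 3 ⇒ step 4: BBBBBBBCABBBCABBBB ⇒ BB·BB·BB·BB·BB·BB·BB·B·CA·BB·BB·BB·B·CA·BB·BB·BB·BB
    A ↦ CA
    B ↦ BB
    C ↦ B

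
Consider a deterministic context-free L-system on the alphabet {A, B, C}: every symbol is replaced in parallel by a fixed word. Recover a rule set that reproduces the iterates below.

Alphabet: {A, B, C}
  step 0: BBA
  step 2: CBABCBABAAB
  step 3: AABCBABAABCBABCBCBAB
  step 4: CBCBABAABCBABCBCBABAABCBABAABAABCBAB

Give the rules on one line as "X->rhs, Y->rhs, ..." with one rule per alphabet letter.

A->CB, B->AB, C->A

  step 3 ⇒ step 4: AABCBABAABCBABCBCBAB ⇒ CB·CB·AB·A·AB·CB·AB·CB·CB·AB·A·AB·CB·AB·A·AB·A·AB·CB·AB
    A ↦ CB
    B ↦ AB
    C ↦ A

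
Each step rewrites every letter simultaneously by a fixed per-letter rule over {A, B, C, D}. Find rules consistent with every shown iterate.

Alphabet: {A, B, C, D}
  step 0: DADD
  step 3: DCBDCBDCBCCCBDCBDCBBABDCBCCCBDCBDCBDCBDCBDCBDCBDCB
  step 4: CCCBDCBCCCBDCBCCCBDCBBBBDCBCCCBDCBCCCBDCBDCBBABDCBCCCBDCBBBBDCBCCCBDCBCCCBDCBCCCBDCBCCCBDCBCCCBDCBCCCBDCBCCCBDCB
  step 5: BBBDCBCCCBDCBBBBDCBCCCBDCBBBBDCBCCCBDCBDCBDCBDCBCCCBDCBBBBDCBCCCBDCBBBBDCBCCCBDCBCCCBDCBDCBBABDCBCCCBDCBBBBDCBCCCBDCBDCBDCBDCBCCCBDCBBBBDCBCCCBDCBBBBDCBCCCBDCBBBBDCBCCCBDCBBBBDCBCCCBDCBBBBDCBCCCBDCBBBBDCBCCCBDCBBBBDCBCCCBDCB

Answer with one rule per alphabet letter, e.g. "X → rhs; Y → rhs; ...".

  step 4 ⇒ step 5: CCCBDCBCCCBDCBCCCBDCBBBBDCBCCCBDCBCCCBDCBDCBBABDCBCCCBDCBBBBDCBCCCBDCBCCCBDCBCCCBDCBCCCBDCBCCCBDCBCCCBDCBCCCBDCB ⇒ B·B·B·DCB·CCC·B·DCB·B·B·B·DCB·CCC·B·DCB·B·B·B·DCB·CCC·B·DCB·DCB·DCB·DCB·CCC·B·DCB·B·B·B·DCB·CCC·B·DCB·B·B·B·DCB·CCC·B·DCB·CCC·B·DCB·DCB·BAB·DCB·CCC·B·DCB·B·B·B·DCB·CCC·B·DCB·DCB·DCB·DCB·CCC·B·DCB·B·B·B·DCB·CCC·B·DCB·B·B·B·DCB·CCC·B·DCB·B·B·B·DCB·CCC·B·DCB·B·B·B·DCB·CCC·B·DCB·B·B·B·DCB·CCC·B·DCB·B·B·B·DCB·CCC·B·DCB·B·B·B·DCB·CCC·B·DCB
    A ↦ BAB
    B ↦ DCB
    C ↦ B
    D ↦ CCC

A->BAB, B->DCB, C->B, D->CCC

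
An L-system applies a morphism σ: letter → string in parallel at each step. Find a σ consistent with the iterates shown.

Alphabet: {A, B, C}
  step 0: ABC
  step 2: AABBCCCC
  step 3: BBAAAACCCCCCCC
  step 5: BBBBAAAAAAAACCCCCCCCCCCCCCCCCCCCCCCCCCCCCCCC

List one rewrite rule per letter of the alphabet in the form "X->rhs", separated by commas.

A->B, B->AA, C->CC

  step 2 ⇒ step 3: AABBCCCC ⇒ B·B·AA·AA·CC·CC·CC·CC
    A ↦ B
    B ↦ AA
    C ↦ CC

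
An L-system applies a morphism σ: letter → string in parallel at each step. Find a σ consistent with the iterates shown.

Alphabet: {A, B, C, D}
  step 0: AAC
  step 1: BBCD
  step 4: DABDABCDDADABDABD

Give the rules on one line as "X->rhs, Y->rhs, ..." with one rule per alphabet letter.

A->B, B->D, C->CD, D->DA

  step 0 ⇒ step 1: AAC ⇒ B·B·CD
    A ↦ B
    C ↦ CD
    B ↦ D  (constrained at step 1)
    D ↦ DA  (constrained at step 1)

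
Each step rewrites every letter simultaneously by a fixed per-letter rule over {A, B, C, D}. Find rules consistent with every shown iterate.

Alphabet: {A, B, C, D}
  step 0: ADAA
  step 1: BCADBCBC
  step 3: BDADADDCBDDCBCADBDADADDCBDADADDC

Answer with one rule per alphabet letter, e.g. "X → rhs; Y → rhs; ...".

  step 0 ⇒ step 1: ADAA ⇒ BC·AD·BC·BC
    A ↦ BC
    D ↦ AD
    B ↦ BD  (constrained at step 1)
    C ↦ DC  (constrained at step 1)

A->BC, B->BD, C->DC, D->AD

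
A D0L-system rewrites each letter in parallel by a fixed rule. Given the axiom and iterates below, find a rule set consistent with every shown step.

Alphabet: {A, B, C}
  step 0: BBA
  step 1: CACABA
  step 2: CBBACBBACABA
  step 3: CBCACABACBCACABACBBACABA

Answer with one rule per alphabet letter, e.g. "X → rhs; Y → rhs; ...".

A->BA, B->CA, C->CB

  step 2 ⇒ step 3: CBBACBBACABA ⇒ CB·CA·CA·BA·CB·CA·CA·BA·CB·BA·CA·BA
    A ↦ BA
    B ↦ CA
    C ↦ CB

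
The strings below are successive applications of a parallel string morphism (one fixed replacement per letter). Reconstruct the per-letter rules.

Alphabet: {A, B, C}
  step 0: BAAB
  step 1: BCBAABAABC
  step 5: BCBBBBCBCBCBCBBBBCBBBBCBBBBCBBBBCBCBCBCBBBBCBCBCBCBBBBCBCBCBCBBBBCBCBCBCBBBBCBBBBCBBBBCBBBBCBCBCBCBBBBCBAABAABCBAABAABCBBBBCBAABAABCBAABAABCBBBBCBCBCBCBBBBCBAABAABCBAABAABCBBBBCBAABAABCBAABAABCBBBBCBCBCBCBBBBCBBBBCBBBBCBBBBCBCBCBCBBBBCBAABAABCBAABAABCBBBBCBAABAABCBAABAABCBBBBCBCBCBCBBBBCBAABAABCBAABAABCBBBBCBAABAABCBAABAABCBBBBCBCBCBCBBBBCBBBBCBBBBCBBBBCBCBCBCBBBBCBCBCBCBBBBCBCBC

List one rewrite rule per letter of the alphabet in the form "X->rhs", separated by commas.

A->BAA, B->BC, C->BBB

  step 0 ⇒ step 1: BAAB ⇒ BC·BAA·BAA·BC
    A ↦ BAA
    B ↦ BC
    C ↦ BBB  (constrained at step 1)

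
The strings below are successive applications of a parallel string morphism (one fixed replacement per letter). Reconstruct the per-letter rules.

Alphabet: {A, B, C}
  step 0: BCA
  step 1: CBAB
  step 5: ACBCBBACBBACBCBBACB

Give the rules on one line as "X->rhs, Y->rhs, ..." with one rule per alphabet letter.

  step 0 ⇒ step 1: BCA ⇒ CB·A·B
    A ↦ B
    B ↦ CB
    C ↦ A

A->B, B->CB, C->A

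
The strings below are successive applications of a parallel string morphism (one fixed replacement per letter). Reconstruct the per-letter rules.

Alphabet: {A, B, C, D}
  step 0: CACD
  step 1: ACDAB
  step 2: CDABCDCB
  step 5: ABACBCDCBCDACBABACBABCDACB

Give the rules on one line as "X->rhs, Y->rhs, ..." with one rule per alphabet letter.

  step 1 ⇒ step 2: ACDAB ⇒ CD·A·B·CD·CB
    A ↦ CD
    B ↦ CB
    C ↦ A
    D ↦ B

A->CD, B->CB, C->A, D->B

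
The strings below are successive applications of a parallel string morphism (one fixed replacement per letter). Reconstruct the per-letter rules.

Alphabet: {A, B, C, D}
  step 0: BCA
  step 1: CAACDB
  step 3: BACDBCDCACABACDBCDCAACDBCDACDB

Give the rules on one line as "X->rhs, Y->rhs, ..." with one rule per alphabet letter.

  step 0 ⇒ step 1: BCA ⇒ CA·ACD·B
    A ↦ B
    B ↦ CA
    C ↦ ACD
    D ↦ BCD  (constrained at step 1)

A->B, B->CA, C->ACD, D->BCD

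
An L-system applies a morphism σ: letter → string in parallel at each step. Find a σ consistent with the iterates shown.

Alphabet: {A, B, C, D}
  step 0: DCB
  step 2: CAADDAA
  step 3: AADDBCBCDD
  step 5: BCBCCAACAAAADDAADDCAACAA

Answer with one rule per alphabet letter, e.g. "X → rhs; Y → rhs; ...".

  step 2 ⇒ step 3: CAADDAA ⇒ AA·D·D·BC·BC·D·D
    A ↦ D
    C ↦ AA
    D ↦ BC
    B ↦ C  (constrained at step 0)

A->D, B->C, C->AA, D->BC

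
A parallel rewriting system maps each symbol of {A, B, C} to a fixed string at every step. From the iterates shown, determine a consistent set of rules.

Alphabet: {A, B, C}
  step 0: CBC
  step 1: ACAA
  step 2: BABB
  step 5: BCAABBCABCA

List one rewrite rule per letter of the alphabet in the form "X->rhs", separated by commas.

A->B, B->CA, C->A

  step 1 ⇒ step 2: ACAA ⇒ B·A·B·B
    A ↦ B
    C ↦ A
  step 0 ⇒ step 1: CBC ⇒ A·CA·A
    B ↦ CA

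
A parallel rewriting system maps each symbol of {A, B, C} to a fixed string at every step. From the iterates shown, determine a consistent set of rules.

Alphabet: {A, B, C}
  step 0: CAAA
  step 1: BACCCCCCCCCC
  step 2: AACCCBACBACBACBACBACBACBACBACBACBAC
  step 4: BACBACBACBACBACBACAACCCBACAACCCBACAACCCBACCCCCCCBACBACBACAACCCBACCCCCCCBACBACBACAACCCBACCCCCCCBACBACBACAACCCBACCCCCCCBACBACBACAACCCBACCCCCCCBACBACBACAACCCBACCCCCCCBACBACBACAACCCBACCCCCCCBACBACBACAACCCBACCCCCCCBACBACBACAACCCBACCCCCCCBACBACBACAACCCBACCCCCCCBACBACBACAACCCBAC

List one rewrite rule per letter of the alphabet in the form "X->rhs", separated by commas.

A->CCC, B->AA, C->BAC

  step 1 ⇒ step 2: BACCCCCCCCCC ⇒ AA·CCC·BAC·BAC·BAC·BAC·BAC·BAC·BAC·BAC·BAC·BAC
    A ↦ CCC
    B ↦ AA
    C ↦ BAC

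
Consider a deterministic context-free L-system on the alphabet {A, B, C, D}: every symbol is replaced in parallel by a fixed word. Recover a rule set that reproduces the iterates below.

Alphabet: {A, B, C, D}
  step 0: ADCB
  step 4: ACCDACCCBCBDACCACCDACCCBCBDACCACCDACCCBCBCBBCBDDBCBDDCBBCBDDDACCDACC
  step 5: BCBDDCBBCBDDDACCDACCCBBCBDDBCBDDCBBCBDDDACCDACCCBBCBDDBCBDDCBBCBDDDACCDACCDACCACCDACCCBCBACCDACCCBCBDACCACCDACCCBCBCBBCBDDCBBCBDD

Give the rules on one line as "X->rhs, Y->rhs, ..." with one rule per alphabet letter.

A->BCB, B->ACC, C->D, D->CB

  step 4 ⇒ step 5: ACCDACCCBCBDACCACCDACCCBCBDACCACCDACCCBCBCBBCBDDBCBDDCBBCBDDDACCDACC ⇒ BCB·D·D·CB·BCB·D·D·D·ACC·D·ACC·CB·BCB·D·D·BCB·D·D·CB·BCB·D·D·D·ACC·D·ACC·CB·BCB·D·D·BCB·D·D·CB·BCB·D·D·D·ACC·D·ACC·D·ACC·ACC·D·ACC·CB·CB·ACC·D·ACC·CB·CB·D·ACC·ACC·D·ACC·CB·CB·CB·BCB·D·D·CB·BCB·D·D
    A ↦ BCB
    B ↦ ACC
    C ↦ D
    D ↦ CB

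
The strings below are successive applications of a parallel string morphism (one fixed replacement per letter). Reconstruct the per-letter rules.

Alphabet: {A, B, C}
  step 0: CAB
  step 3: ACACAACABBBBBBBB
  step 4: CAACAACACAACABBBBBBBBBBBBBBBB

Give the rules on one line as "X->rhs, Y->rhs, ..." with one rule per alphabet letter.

A->CA, B->BB, C->A

  step 3 ⇒ step 4: ACACAACABBBBBBBB ⇒ CA·A·CA·A·CA·CA·A·CA·BB·BB·BB·BB·BB·BB·BB·BB
    A ↦ CA
    B ↦ BB
    C ↦ A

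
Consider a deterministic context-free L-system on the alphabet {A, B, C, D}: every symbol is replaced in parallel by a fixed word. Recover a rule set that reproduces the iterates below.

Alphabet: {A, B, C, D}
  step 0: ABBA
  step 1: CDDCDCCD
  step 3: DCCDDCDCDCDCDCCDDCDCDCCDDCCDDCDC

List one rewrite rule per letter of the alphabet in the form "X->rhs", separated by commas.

  step 0 ⇒ step 1: ABBA ⇒ CD·DC·DC·CD
    A ↦ CD
    B ↦ DC
    C ↦ BA  (constrained at step 1)
    D ↦ BB  (constrained at step 1)

A->CD, B->DC, C->BA, D->BB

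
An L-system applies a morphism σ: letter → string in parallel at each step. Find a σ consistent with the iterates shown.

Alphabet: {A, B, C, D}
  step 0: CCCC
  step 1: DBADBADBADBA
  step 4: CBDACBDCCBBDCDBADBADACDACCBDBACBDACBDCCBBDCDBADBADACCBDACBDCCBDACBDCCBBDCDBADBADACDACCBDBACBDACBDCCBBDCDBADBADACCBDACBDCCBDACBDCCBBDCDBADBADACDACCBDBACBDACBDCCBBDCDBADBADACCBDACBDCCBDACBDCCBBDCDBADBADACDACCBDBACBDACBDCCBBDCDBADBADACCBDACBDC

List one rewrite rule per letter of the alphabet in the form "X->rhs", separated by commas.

A->BDC, B->DAC, C->DBA, D->CB

  step 0 ⇒ step 1: CCCC ⇒ DBA·DBA·DBA·DBA
    C ↦ DBA
    A ↦ BDC  (constrained at step 1)
    B ↦ DAC  (constrained at step 1)
    D ↦ CB  (constrained at step 1)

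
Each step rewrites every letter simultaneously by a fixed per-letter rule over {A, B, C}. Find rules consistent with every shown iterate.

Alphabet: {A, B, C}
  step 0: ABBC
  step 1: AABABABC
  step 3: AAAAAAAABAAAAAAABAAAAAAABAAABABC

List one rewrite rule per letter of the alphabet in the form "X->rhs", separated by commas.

  step 0 ⇒ step 1: ABBC ⇒ AA·BA·BA·BC
    A ↦ AA
    B ↦ BA
    C ↦ BC

A->AA, B->BA, C->BC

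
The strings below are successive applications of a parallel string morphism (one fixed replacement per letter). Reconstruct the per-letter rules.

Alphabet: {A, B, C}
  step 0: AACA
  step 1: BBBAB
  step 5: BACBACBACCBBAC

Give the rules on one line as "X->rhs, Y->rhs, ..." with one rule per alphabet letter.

A->B, B->C, C->BA

  step 0 ⇒ step 1: AACA ⇒ B·B·BA·B
    A ↦ B
    C ↦ BA
    B ↦ C  (constrained at step 1)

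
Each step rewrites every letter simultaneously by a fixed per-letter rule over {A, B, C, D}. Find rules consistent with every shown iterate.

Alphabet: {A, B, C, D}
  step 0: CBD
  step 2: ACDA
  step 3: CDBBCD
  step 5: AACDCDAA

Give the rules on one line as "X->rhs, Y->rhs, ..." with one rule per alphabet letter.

  step 2 ⇒ step 3: ACDA ⇒ CD·B·B·CD
    A ↦ CD
    C ↦ B
    D ↦ B
    B ↦ A  (constrained at step 0)

A->CD, B->A, C->B, D->B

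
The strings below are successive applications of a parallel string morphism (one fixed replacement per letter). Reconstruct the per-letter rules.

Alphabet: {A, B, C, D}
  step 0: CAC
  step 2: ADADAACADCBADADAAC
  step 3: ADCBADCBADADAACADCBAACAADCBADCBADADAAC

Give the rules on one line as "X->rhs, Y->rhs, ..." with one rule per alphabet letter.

A->AD, B->A, C->AAC, D->CB

  step 2 ⇒ step 3: ADADAACADCBADADAAC ⇒ AD·CB·AD·CB·AD·AD·AAC·AD·CB·AAC·A·AD·CB·AD·CB·AD·AD·AAC
    A ↦ AD
    B ↦ A
    C ↦ AAC
    D ↦ CB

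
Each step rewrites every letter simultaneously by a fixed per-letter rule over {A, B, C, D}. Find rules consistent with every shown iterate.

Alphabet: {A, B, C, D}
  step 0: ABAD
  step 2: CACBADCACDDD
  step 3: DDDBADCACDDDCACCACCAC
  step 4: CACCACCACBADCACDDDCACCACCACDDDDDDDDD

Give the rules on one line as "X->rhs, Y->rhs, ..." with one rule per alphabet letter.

  step 3 ⇒ step 4: DDDBADCACDDDCACCACCAC ⇒ CAC·CAC·CAC·BA·D·CAC·D·D·D·CAC·CAC·CAC·D·D·D·D·D·D·D·D·D
    A ↦ D
    B ↦ BA
    C ↦ D
    D ↦ CAC

A->D, B->BA, C->D, D->CAC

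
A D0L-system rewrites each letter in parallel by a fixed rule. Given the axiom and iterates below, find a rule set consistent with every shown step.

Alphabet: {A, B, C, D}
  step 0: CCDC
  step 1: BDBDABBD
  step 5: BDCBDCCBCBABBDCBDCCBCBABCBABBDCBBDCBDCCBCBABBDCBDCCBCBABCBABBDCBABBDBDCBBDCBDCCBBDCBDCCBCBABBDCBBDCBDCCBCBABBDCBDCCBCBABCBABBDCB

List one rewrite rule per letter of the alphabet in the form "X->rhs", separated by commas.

A->DC, B->CB, C->BD, D->AB

  step 0 ⇒ step 1: CCDC ⇒ BD·BD·AB·BD
    C ↦ BD
    D ↦ AB
    A ↦ DC  (constrained at step 1)
    B ↦ CB  (constrained at step 1)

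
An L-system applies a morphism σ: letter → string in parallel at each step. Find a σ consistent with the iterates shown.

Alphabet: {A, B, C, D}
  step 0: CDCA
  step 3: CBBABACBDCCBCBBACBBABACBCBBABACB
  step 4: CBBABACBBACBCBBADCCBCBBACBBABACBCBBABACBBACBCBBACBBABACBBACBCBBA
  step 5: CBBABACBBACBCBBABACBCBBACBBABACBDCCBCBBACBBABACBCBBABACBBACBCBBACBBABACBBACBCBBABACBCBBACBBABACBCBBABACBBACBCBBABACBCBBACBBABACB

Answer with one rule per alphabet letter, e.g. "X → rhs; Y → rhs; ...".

  step 4 ⇒ step 5: CBBABACBBACBCBBADCCBCBBACBBABACBCBBABACBBACBCBBACBBABACBBACBCBBA ⇒ CB·BA·BA·CB·BA·CB·CB·BA·BA·CB·CB·BA·CB·BA·BA·CB·DC·CB·CB·BA·CB·BA·BA·CB·CB·BA·BA·CB·BA·CB·CB·BA·CB·BA·BA·CB·BA·CB·CB·BA·BA·CB·CB·BA·CB·BA·BA·CB·CB·BA·BA·CB·BA·CB·CB·BA·BA·CB·CB·BA·CB·BA·BA·CB
    A ↦ CB
    B ↦ BA
    C ↦ CB
    D ↦ DC

A->CB, B->BA, C->CB, D->DC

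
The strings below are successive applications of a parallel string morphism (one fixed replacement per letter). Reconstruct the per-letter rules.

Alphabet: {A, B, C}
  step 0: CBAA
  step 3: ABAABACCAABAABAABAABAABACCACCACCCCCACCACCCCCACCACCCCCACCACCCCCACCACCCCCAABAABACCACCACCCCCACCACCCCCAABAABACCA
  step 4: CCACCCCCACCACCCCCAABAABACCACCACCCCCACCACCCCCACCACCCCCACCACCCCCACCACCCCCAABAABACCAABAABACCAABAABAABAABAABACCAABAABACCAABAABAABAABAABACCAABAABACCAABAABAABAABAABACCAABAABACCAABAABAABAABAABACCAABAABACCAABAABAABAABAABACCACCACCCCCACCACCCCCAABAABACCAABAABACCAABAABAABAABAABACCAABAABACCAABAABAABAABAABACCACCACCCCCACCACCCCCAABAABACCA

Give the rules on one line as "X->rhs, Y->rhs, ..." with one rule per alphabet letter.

A->CCA, B->CCC, C->ABA

  step 3 ⇒ step 4: ABAABACCAABAABAABAABAABACCACCACCCCCACCACCCCCACCACCCCCACCACCCCCACCACCCCCAABAABACCACCACCCCCACCACCCCCAABAABACCA ⇒ CCA·CCC·CCA·CCA·CCC·CCA·ABA·ABA·CCA·CCA·CCC·CCA·CCA·CCC·CCA·CCA·CCC·CCA·CCA·CCC·CCA·CCA·CCC·CCA·ABA·ABA·CCA·ABA·ABA·CCA·ABA·ABA·ABA·ABA·ABA·CCA·ABA·ABA·CCA·ABA·ABA·ABA·ABA·ABA·CCA·ABA·ABA·CCA·ABA·ABA·ABA·ABA·ABA·CCA·ABA·ABA·CCA·ABA·ABA·ABA·ABA·ABA·CCA·ABA·ABA·CCA·ABA·ABA·ABA·ABA·ABA·CCA·CCA·CCC·CCA·CCA·CCC·CCA·ABA·ABA·CCA·ABA·ABA·CCA·ABA·ABA·ABA·ABA·ABA·CCA·ABA·ABA·CCA·ABA·ABA·ABA·ABA·ABA·CCA·CCA·CCC·CCA·CCA·CCC·CCA·ABA·ABA·CCA
    A ↦ CCA
    B ↦ CCC
    C ↦ ABA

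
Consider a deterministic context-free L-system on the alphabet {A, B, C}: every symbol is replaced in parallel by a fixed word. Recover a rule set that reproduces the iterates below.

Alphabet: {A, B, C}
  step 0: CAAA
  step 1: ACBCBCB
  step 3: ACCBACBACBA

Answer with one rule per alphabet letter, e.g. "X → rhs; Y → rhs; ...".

  step 0 ⇒ step 1: CAAA ⇒ A·CB·CB·CB
    A ↦ CB
    C ↦ A
    B ↦ C  (constrained at step 1)

A->CB, B->C, C->A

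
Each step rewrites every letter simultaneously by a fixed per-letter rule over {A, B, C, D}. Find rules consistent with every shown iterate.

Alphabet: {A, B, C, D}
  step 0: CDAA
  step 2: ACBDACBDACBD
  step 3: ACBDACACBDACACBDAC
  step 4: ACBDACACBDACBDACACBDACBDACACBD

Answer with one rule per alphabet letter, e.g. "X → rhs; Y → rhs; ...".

  step 3 ⇒ step 4: ACBDACACBDACACBDAC ⇒ AC·BD·A·C·AC·BD·AC·BD·A·C·AC·BD·AC·BD·A·C·AC·BD
    A ↦ AC
    B ↦ A
    C ↦ BD
    D ↦ C

A->AC, B->A, C->BD, D->C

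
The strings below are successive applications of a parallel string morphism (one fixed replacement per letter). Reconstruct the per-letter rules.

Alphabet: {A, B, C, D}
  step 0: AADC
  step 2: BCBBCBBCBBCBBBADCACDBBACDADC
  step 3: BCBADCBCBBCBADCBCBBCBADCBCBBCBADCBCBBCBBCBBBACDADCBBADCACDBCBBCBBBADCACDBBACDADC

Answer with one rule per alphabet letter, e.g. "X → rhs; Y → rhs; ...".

  step 2 ⇒ step 3: BCBBCBBCBBCBBBADCACDBBACDADC ⇒ BCB·ADC·BCB·BCB·ADC·BCB·BCB·ADC·BCB·BCB·ADC·BCB·BCB·BCB·BB·ACD·ADC·BB·ADC·ACD·BCB·BCB·BB·ADC·ACD·BB·ACD·ADC
    A ↦ BB
    B ↦ BCB
    C ↦ ADC
    D ↦ ACD

A->BB, B->BCB, C->ADC, D->ACD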